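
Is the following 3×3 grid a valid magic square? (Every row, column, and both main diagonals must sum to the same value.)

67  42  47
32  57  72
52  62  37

No — anti-diagonal sums to 156 but row 3 sums to 151.

Row 1: 67 + 42 + 47 = 156.
Row 2: 32 + 57 + 72 = 161.
Row 3: 52 + 62 + 37 = 151.
Column 1: 67 + 32 + 52 = 151.
Column 2: 42 + 57 + 62 = 161.
Column 3: 47 + 72 + 37 = 156.
Main diagonal: 67 + 57 + 37 = 161.
Anti-diagonal: 47 + 57 + 52 = 156.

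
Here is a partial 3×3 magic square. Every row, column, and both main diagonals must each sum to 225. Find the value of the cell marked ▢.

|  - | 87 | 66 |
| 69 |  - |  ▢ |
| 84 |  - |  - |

Using row 1: 87 + 66 + ? → (1,1) = 225 − 153 = 72.
The remaining cell in anti-diagonal is (2,2) = 225 − 150 = 75.
From row 2, 225 − (69 + 75) gives (2,3) = 81.

81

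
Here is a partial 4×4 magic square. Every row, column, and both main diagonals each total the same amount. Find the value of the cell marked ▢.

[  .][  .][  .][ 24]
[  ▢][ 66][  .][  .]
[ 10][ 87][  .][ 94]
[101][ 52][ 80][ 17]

Row 4 is complete and sums to 250; that is the magic constant.
The remaining cell in row 3 is (3,3) = 250 − 191 = 59.
Column 2: 66 + 87 + 52 + ? = 250, so (1,2) = 45.
The remaining cell in column 4 is (2,4) = 250 − 135 = 115.
Using main diagonal: 66 + 59 + 17 + ? → (1,1) = 250 − 142 = 108.
The remaining cell in anti-diagonal is (2,3) = 250 − 212 = 38.
Row 1 must total 250; the given cells sum to 177, so (1,3) = 73.
The remaining cell in row 2 is (2,1) = 250 − 219 = 31.

31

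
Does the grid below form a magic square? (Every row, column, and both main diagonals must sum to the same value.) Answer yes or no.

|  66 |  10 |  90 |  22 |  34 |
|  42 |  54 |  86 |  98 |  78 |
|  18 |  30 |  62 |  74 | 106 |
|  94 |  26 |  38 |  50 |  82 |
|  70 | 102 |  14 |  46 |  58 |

Row 1: 66 + 10 + 90 + 22 + 34 = 222.
Row 2: 42 + 54 + 86 + 98 + 78 = 358.
Row 3: 18 + 30 + 62 + 74 + 106 = 290.
Row 4: 94 + 26 + 38 + 50 + 82 = 290.
Row 5: 70 + 102 + 14 + 46 + 58 = 290.
Column 1: 66 + 42 + 18 + 94 + 70 = 290.
Column 2: 10 + 54 + 30 + 26 + 102 = 222.
Column 3: 90 + 86 + 62 + 38 + 14 = 290.
Column 4: 22 + 98 + 74 + 50 + 46 = 290.
Column 5: 34 + 78 + 106 + 82 + 58 = 358.
Main diagonal: 66 + 54 + 62 + 50 + 58 = 290.
Anti-diagonal: 34 + 98 + 62 + 26 + 70 = 290.

No — row 2 sums to 358 but row 5 sums to 290.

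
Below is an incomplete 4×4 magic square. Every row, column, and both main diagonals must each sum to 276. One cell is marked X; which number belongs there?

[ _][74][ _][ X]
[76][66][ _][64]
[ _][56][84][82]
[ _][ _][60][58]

72

Using row 2: 76 + 66 + 64 + ? → (2,3) = 276 − 206 = 70.
Using row 3: 56 + 84 + 82 + ? → (3,1) = 276 − 222 = 54.
Column 2 needs 276; the known cells sum to 196, so (4,2) = 80.
Column 3 must total 276; the given cells sum to 214, so (1,3) = 62.
Column 4 needs 276; the known cells sum to 204, so (1,4) = 72.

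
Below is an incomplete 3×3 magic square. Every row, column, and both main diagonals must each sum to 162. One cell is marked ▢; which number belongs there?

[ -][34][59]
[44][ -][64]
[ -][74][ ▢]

39

Row 1: 34 + 59 + ? = 162, so (1,1) = 69.
Row 2 needs 162; the known cells sum to 108, so (2,2) = 54.
Column 1 needs 162; the known cells sum to 113, so (3,1) = 49.
From column 3, 162 − (59 + 64) gives (3,3) = 39.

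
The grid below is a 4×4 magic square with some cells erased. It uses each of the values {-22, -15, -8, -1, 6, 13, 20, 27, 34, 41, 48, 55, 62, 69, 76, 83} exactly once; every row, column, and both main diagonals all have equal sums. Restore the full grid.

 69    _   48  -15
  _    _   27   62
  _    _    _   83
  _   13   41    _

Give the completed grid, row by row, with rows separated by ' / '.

69 20 48 -15 / -22 55 27 62 / -1 34 6 83 / 76 13 41 -8

The 16 entries sum to 488, so each line sums to 488/4 = 122.
Row 1: 69 + 48 + (-15) + ? = 122, so (1,2) = 20.
The remaining cell in column 3 is (3,3) = 122 − 116 = 6.
From column 4, 122 − (-15 + 62 + 83) gives (4,4) = -8.
The remaining cell in main diagonal is (2,2) = 122 − 67 = 55.
The remaining cell in row 2 is (2,1) = 122 − 144 = -22.
Row 4 must total 122; the given cells sum to 46, so (4,1) = 76.
The remaining cell in column 1 is (3,1) = 122 − 123 = -1.
Column 2: 20 + 55 + 13 + ? = 122, so (3,2) = 34.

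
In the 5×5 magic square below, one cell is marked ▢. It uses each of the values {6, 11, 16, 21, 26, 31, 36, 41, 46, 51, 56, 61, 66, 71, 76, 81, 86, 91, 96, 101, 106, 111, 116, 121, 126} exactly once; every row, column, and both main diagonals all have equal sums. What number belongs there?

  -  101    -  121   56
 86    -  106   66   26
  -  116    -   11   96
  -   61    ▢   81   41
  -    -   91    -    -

The 25 entries sum to 1650, so each line sums to 1650/5 = 330.
Row 2 must total 330; the given cells sum to 284, so (2,2) = 46.
The remaining cell in column 2 is (5,2) = 330 − 324 = 6.
The remaining cell in column 4 is (5,4) = 330 − 279 = 51.
From column 5, 330 − (56 + 26 + 96 + 41) gives (5,5) = 111.
From row 5, 330 − (6 + 91 + 51 + 111) gives (5,1) = 71.
From anti-diagonal, 330 − (56 + 66 + 61 + 71) gives (3,3) = 76.
Row 3 must total 330; the given cells sum to 299, so (3,1) = 31.
Main diagonal needs 330; the known cells sum to 314, so (1,1) = 16.
Row 1 needs 330; the known cells sum to 294, so (1,3) = 36.
Using column 1: 16 + 86 + 31 + 71 + ? → (4,1) = 330 − 204 = 126.
Using column 3: 36 + 106 + 76 + 91 + ? → (4,3) = 330 − 309 = 21.

21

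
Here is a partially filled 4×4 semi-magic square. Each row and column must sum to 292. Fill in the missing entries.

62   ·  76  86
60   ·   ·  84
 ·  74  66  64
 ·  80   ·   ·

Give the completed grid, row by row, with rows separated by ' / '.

The remaining cell in row 1 is (1,2) = 292 − 224 = 68.
Row 3 must total 292; the given cells sum to 204, so (3,1) = 88.
The remaining cell in column 1 is (4,1) = 292 − 210 = 82.
Column 2 needs 292; the known cells sum to 222, so (2,2) = 70.
The remaining cell in column 4 is (4,4) = 292 − 234 = 58.
Row 2 needs 292; the known cells sum to 214, so (2,3) = 78.
The remaining cell in row 4 is (4,3) = 292 − 220 = 72.

62 68 76 86 / 60 70 78 84 / 88 74 66 64 / 82 80 72 58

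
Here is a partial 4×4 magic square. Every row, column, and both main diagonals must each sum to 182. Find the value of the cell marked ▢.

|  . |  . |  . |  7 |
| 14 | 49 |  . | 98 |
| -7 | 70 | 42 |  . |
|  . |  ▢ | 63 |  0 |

Using row 2: 14 + 49 + 98 + ? → (2,3) = 182 − 161 = 21.
Using row 3: -7 + 70 + 42 + ? → (3,4) = 182 − 105 = 77.
Column 3: 21 + 42 + 63 + ? = 182, so (1,3) = 56.
Main diagonal needs 182; the known cells sum to 91, so (1,1) = 91.
Anti-diagonal needs 182; the known cells sum to 98, so (4,1) = 84.
The remaining cell in row 1 is (1,2) = 182 − 154 = 28.
From row 4, 182 − (84 + 63 + 0) gives (4,2) = 35.

35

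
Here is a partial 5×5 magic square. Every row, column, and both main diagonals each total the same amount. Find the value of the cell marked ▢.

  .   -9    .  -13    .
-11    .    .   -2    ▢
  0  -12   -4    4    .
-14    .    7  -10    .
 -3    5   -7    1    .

6

Column 4 is complete and sums to -20; that is the magic constant.
Row 3 must total -20; the given cells sum to -12, so (3,5) = -8.
Row 5 must total -20; the given cells sum to -4, so (5,5) = -16.
Using column 1: -11 + 0 + (-14) + (-3) + ? → (1,1) = -20 − (-28) = 8.
Main diagonal: 8 + (-4) + (-10) + (-16) + ? = -20, so (2,2) = 2.
Column 2: -9 + 2 + (-12) + 5 + ? = -20, so (4,2) = -6.
The remaining cell in anti-diagonal is (1,5) = -20 − (-15) = -5.
The remaining cell in row 1 is (1,3) = -20 − (-19) = -1.
Using row 4: -14 + (-6) + 7 + (-10) + ? → (4,5) = -20 − (-23) = 3.
Using column 3: -1 + (-4) + 7 + (-7) + ? → (2,3) = -20 − (-5) = -15.
The remaining cell in column 5 is (2,5) = -20 − (-26) = 6.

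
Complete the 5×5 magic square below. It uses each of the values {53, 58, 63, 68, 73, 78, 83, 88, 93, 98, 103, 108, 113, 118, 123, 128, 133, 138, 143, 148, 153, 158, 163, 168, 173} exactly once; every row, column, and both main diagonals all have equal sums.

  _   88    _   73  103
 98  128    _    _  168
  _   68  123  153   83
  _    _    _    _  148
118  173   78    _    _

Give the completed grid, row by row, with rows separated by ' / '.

158 88 143 73 103 / 98 128 58 113 168 / 138 68 123 153 83 / 53 108 163 93 148 / 118 173 78 133 63

The 25 entries sum to 2825, so each line sums to 2825/5 = 565.
Row 3 must total 565; the given cells sum to 427, so (3,1) = 138.
The remaining cell in column 2 is (4,2) = 565 − 457 = 108.
Column 5 must total 565; the given cells sum to 502, so (5,5) = 63.
Anti-diagonal needs 565; the known cells sum to 452, so (2,4) = 113.
The remaining cell in row 2 is (2,3) = 565 − 507 = 58.
Using row 5: 118 + 173 + 78 + 63 + ? → (5,4) = 565 − 432 = 133.
Column 4 must total 565; the given cells sum to 472, so (4,4) = 93.
Main diagonal: 128 + 123 + 93 + 63 + ? = 565, so (1,1) = 158.
Row 1: 158 + 88 + 73 + 103 + ? = 565, so (1,3) = 143.
Column 1 needs 565; the known cells sum to 512, so (4,1) = 53.
Column 3: 143 + 58 + 123 + 78 + ? = 565, so (4,3) = 163.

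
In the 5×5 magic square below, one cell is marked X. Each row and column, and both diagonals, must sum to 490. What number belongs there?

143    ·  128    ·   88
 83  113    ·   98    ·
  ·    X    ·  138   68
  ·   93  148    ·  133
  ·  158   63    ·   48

53

Column 5 needs 490; the known cells sum to 337, so (2,5) = 153.
From row 2, 490 − (83 + 113 + 98 + 153) gives (2,3) = 43.
Column 3: 128 + 43 + 148 + 63 + ? = 490, so (3,3) = 108.
Main diagonal needs 490; the known cells sum to 412, so (4,4) = 78.
Anti-diagonal needs 490; the known cells sum to 387, so (5,1) = 103.
Using row 4: 93 + 148 + 78 + 133 + ? → (4,1) = 490 − 452 = 38.
Row 5 must total 490; the given cells sum to 372, so (5,4) = 118.
From column 1, 490 − (143 + 83 + 38 + 103) gives (3,1) = 123.
Column 4: 98 + 138 + 78 + 118 + ? = 490, so (1,4) = 58.
Row 1 needs 490; the known cells sum to 417, so (1,2) = 73.
Row 3 must total 490; the given cells sum to 437, so (3,2) = 53.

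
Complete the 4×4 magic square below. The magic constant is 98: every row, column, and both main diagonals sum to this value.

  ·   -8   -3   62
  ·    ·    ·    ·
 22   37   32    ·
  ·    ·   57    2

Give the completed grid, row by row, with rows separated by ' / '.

47 -8 -3 62 / 42 17 12 27 / 22 37 32 7 / -13 52 57 2

From row 1, 98 − (-8 + (-3) + 62) gives (1,1) = 47.
Row 3 needs 98; the known cells sum to 91, so (3,4) = 7.
Using column 3: -3 + 32 + 57 + ? → (2,3) = 98 − 86 = 12.
The remaining cell in column 4 is (2,4) = 98 − 71 = 27.
From main diagonal, 98 − (47 + 32 + 2) gives (2,2) = 17.
Anti-diagonal: 62 + 12 + 37 + ? = 98, so (4,1) = -13.
The remaining cell in row 2 is (2,1) = 98 − 56 = 42.
The remaining cell in row 4 is (4,2) = 98 − 46 = 52.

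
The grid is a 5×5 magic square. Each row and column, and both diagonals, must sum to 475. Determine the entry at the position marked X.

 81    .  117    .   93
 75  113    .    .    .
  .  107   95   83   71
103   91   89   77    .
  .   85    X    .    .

Row 3: 107 + 95 + 83 + 71 + ? = 475, so (3,1) = 119.
Row 4: 103 + 91 + 89 + 77 + ? = 475, so (4,5) = 115.
Column 1: 81 + 75 + 119 + 103 + ? = 475, so (5,1) = 97.
Column 2 needs 475; the known cells sum to 396, so (1,2) = 79.
The remaining cell in main diagonal is (5,5) = 475 − 366 = 109.
Anti-diagonal must total 475; the given cells sum to 376, so (2,4) = 99.
Using row 1: 81 + 79 + 117 + 93 + ? → (1,4) = 475 − 370 = 105.
Using column 4: 105 + 99 + 83 + 77 + ? → (5,4) = 475 − 364 = 111.
Column 5 must total 475; the given cells sum to 388, so (2,5) = 87.
Row 2 needs 475; the known cells sum to 374, so (2,3) = 101.
Row 5 needs 475; the known cells sum to 402, so (5,3) = 73.

73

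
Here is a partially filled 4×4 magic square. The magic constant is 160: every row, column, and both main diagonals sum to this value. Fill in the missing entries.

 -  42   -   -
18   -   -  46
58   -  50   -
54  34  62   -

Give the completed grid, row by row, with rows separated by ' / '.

Using row 4: 54 + 34 + 62 + ? → (4,4) = 160 − 150 = 10.
Column 1: 18 + 58 + 54 + ? = 160, so (1,1) = 30.
The remaining cell in main diagonal is (2,2) = 160 − 90 = 70.
Row 2 needs 160; the known cells sum to 134, so (2,3) = 26.
The remaining cell in column 2 is (3,2) = 160 − 146 = 14.
The remaining cell in column 3 is (1,3) = 160 − 138 = 22.
Using anti-diagonal: 26 + 14 + 54 + ? → (1,4) = 160 − 94 = 66.
Using row 3: 58 + 14 + 50 + ? → (3,4) = 160 − 122 = 38.

30 42 22 66 / 18 70 26 46 / 58 14 50 38 / 54 34 62 10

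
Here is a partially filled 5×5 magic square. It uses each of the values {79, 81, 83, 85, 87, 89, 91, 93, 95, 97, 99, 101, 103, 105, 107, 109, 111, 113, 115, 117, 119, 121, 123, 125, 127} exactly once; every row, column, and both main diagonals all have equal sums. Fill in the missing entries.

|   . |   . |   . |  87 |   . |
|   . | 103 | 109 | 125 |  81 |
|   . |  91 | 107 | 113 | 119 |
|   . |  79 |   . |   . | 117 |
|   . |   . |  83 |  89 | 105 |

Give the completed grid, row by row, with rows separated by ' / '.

99 115 121 87 93 / 97 103 109 125 81 / 85 91 107 113 119 / 123 79 95 101 117 / 111 127 83 89 105

The 25 entries sum to 2575, so each line sums to 2575/5 = 515.
The remaining cell in row 2 is (2,1) = 515 − 418 = 97.
Row 3 must total 515; the given cells sum to 430, so (3,1) = 85.
Column 4 needs 515; the known cells sum to 414, so (4,4) = 101.
From column 5, 515 − (81 + 119 + 117 + 105) gives (1,5) = 93.
Main diagonal must total 515; the given cells sum to 416, so (1,1) = 99.
Anti-diagonal must total 515; the given cells sum to 404, so (5,1) = 111.
From row 5, 515 − (111 + 83 + 89 + 105) gives (5,2) = 127.
Column 1: 99 + 97 + 85 + 111 + ? = 515, so (4,1) = 123.
The remaining cell in column 2 is (1,2) = 515 − 400 = 115.
Row 1: 99 + 115 + 87 + 93 + ? = 515, so (1,3) = 121.
Row 4 must total 515; the given cells sum to 420, so (4,3) = 95.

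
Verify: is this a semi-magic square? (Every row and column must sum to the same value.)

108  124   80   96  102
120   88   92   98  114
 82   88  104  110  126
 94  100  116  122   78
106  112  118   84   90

No — row 3 sums to 510 but row 2 sums to 512.

Row 1: 108 + 124 + 80 + 96 + 102 = 510.
Row 2: 120 + 88 + 92 + 98 + 114 = 512.
Row 3: 82 + 88 + 104 + 110 + 126 = 510.
Row 4: 94 + 100 + 116 + 122 + 78 = 510.
Row 5: 106 + 112 + 118 + 84 + 90 = 510.
Column 1: 108 + 120 + 82 + 94 + 106 = 510.
Column 2: 124 + 88 + 88 + 100 + 112 = 512.
Column 3: 80 + 92 + 104 + 116 + 118 = 510.
Column 4: 96 + 98 + 110 + 122 + 84 = 510.
Column 5: 102 + 114 + 126 + 78 + 90 = 510.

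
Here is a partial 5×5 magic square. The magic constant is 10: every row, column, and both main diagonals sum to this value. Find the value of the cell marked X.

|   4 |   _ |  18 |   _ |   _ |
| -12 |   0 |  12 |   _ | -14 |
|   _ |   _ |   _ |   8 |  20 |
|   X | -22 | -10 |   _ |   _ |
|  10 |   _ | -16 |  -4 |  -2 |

Row 2 must total 10; the given cells sum to -14, so (2,4) = 24.
From row 5, 10 − (10 + (-16) + (-4) + (-2)) gives (5,2) = 22.
The remaining cell in column 3 is (3,3) = 10 − 4 = 6.
Main diagonal needs 10; the known cells sum to 8, so (4,4) = 2.
The remaining cell in anti-diagonal is (1,5) = 10 − 18 = -8.
Using column 4: 24 + 8 + 2 + (-4) + ? → (1,4) = 10 − 30 = -20.
Using column 5: -8 + (-14) + 20 + (-2) + ? → (4,5) = 10 − (-4) = 14.
Row 1 needs 10; the known cells sum to -6, so (1,2) = 16.
The remaining cell in row 4 is (4,1) = 10 − (-16) = 26.

26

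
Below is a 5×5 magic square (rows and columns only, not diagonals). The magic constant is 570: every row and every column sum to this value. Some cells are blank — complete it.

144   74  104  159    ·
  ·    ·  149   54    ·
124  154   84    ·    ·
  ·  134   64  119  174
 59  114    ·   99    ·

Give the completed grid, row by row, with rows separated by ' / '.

144 74 104 159 89 / 164 94 149 54 109 / 124 154 84 139 69 / 79 134 64 119 174 / 59 114 169 99 129

Row 1 needs 570; the known cells sum to 481, so (1,5) = 89.
Using row 4: 134 + 64 + 119 + 174 + ? → (4,1) = 570 − 491 = 79.
Column 1 must total 570; the given cells sum to 406, so (2,1) = 164.
Column 2 needs 570; the known cells sum to 476, so (2,2) = 94.
Column 3: 104 + 149 + 84 + 64 + ? = 570, so (5,3) = 169.
Column 4 must total 570; the given cells sum to 431, so (3,4) = 139.
Row 2 must total 570; the given cells sum to 461, so (2,5) = 109.
The remaining cell in row 3 is (3,5) = 570 − 501 = 69.
Row 5: 59 + 114 + 169 + 99 + ? = 570, so (5,5) = 129.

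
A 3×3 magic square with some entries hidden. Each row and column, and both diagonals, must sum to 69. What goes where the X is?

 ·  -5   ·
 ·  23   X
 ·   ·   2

Using column 2: -5 + 23 + ? → (3,2) = 69 − 18 = 51.
The remaining cell in main diagonal is (1,1) = 69 − 25 = 44.
Row 1 needs 69; the known cells sum to 39, so (1,3) = 30.
Row 3 must total 69; the given cells sum to 53, so (3,1) = 16.
From column 1, 69 − (44 + 16) gives (2,1) = 9.
Column 3 must total 69; the given cells sum to 32, so (2,3) = 37.

37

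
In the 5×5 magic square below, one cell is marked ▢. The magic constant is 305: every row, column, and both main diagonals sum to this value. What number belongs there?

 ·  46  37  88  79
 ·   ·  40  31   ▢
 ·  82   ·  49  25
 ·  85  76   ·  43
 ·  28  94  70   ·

97

From row 1, 305 − (46 + 37 + 88 + 79) gives (1,1) = 55.
Column 2 must total 305; the given cells sum to 241, so (2,2) = 64.
Column 3: 37 + 40 + 76 + 94 + ? = 305, so (3,3) = 58.
Using column 4: 88 + 31 + 49 + 70 + ? → (4,4) = 305 − 238 = 67.
Main diagonal: 55 + 64 + 58 + 67 + ? = 305, so (5,5) = 61.
Anti-diagonal needs 305; the known cells sum to 253, so (5,1) = 52.
From row 3, 305 − (82 + 58 + 49 + 25) gives (3,1) = 91.
Using row 4: 85 + 76 + 67 + 43 + ? → (4,1) = 305 − 271 = 34.
Using column 1: 55 + 91 + 34 + 52 + ? → (2,1) = 305 − 232 = 73.
Column 5 needs 305; the known cells sum to 208, so (2,5) = 97.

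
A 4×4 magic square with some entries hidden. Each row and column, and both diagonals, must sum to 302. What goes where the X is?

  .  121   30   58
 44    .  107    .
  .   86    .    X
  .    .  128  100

65

Row 1 needs 302; the known cells sum to 209, so (1,1) = 93.
Column 3 needs 302; the known cells sum to 265, so (3,3) = 37.
Main diagonal needs 302; the known cells sum to 230, so (2,2) = 72.
Using anti-diagonal: 58 + 107 + 86 + ? → (4,1) = 302 − 251 = 51.
Row 2 needs 302; the known cells sum to 223, so (2,4) = 79.
Row 4 needs 302; the known cells sum to 279, so (4,2) = 23.
Column 1: 93 + 44 + 51 + ? = 302, so (3,1) = 114.
Column 4: 58 + 79 + 100 + ? = 302, so (3,4) = 65.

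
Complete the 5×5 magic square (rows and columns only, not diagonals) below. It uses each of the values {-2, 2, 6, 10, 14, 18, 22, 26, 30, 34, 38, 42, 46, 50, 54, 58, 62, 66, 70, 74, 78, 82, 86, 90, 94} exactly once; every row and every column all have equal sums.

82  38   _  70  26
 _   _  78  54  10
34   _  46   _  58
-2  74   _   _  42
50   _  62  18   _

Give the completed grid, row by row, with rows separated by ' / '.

The 25 entries sum to 1150, so each line sums to 1150/5 = 230.
From row 1, 230 − (82 + 38 + 70 + 26) gives (1,3) = 14.
Using column 1: 82 + 34 + (-2) + 50 + ? → (2,1) = 230 − 164 = 66.
From column 3, 230 − (14 + 78 + 46 + 62) gives (4,3) = 30.
Using column 5: 26 + 10 + 58 + 42 + ? → (5,5) = 230 − 136 = 94.
Using row 2: 66 + 78 + 54 + 10 + ? → (2,2) = 230 − 208 = 22.
Using row 4: -2 + 74 + 30 + 42 + ? → (4,4) = 230 − 144 = 86.
The remaining cell in row 5 is (5,2) = 230 − 224 = 6.
Column 2 needs 230; the known cells sum to 140, so (3,2) = 90.
The remaining cell in column 4 is (3,4) = 230 − 228 = 2.

82 38 14 70 26 / 66 22 78 54 10 / 34 90 46 2 58 / -2 74 30 86 42 / 50 6 62 18 94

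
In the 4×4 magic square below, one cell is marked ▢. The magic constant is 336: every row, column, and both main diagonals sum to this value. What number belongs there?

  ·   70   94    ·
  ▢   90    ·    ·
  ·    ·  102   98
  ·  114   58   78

Row 4 must total 336; the given cells sum to 250, so (4,1) = 86.
Column 2 needs 336; the known cells sum to 274, so (3,2) = 62.
From column 3, 336 − (94 + 102 + 58) gives (2,3) = 82.
Main diagonal needs 336; the known cells sum to 270, so (1,1) = 66.
The remaining cell in anti-diagonal is (1,4) = 336 − 230 = 106.
The remaining cell in row 3 is (3,1) = 336 − 262 = 74.
Column 1 needs 336; the known cells sum to 226, so (2,1) = 110.

110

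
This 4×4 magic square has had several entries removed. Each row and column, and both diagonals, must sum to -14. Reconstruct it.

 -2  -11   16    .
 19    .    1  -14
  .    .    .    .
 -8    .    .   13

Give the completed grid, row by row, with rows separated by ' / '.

Row 1 needs -14; the known cells sum to 3, so (1,4) = -17.
Row 2 needs -14; the known cells sum to 6, so (2,2) = -20.
From column 1, -14 − (-2 + 19 + (-8)) gives (3,1) = -23.
Column 4 must total -14; the given cells sum to -18, so (3,4) = 4.
Main diagonal must total -14; the given cells sum to -9, so (3,3) = -5.
From anti-diagonal, -14 − (-17 + 1 + (-8)) gives (3,2) = 10.
Using column 2: -11 + (-20) + 10 + ? → (4,2) = -14 − (-21) = 7.
Column 3: 16 + 1 + (-5) + ? = -14, so (4,3) = -26.

-2 -11 16 -17 / 19 -20 1 -14 / -23 10 -5 4 / -8 7 -26 13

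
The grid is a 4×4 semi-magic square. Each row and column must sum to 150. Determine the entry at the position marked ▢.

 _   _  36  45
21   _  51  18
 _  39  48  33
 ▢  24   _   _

57

Row 2 must total 150; the given cells sum to 90, so (2,2) = 60.
Using row 3: 39 + 48 + 33 + ? → (3,1) = 150 − 120 = 30.
From column 2, 150 − (60 + 39 + 24) gives (1,2) = 27.
Using column 3: 36 + 51 + 48 + ? → (4,3) = 150 − 135 = 15.
Column 4 needs 150; the known cells sum to 96, so (4,4) = 54.
From row 1, 150 − (27 + 36 + 45) gives (1,1) = 42.
Row 4: 24 + 15 + 54 + ? = 150, so (4,1) = 57.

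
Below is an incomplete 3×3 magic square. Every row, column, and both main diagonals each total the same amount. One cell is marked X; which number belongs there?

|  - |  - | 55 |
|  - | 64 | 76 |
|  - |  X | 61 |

Column 3 is complete and sums to 192; that is the magic constant.
Row 2 must total 192; the given cells sum to 140, so (2,1) = 52.
From main diagonal, 192 − (64 + 61) gives (1,1) = 67.
Anti-diagonal needs 192; the known cells sum to 119, so (3,1) = 73.
Row 1: 67 + 55 + ? = 192, so (1,2) = 70.
Row 3 must total 192; the given cells sum to 134, so (3,2) = 58.

58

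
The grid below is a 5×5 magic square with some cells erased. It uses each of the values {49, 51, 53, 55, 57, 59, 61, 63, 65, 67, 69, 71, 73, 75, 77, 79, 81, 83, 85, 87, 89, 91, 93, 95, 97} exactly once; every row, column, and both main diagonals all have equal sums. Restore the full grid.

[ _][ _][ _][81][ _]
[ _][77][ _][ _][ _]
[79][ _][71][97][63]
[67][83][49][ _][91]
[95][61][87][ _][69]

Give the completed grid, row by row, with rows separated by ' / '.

The 25 entries sum to 1825, so each line sums to 1825/5 = 365.
From row 3, 365 − (79 + 71 + 97 + 63) gives (3,2) = 55.
From row 4, 365 − (67 + 83 + 49 + 91) gives (4,4) = 75.
Row 5 must total 365; the given cells sum to 312, so (5,4) = 53.
The remaining cell in column 2 is (1,2) = 365 − 276 = 89.
The remaining cell in column 4 is (2,4) = 365 − 306 = 59.
Main diagonal: 77 + 71 + 75 + 69 + ? = 365, so (1,1) = 73.
The remaining cell in anti-diagonal is (1,5) = 365 − 308 = 57.
Row 1: 73 + 89 + 81 + 57 + ? = 365, so (1,3) = 65.
The remaining cell in column 1 is (2,1) = 365 − 314 = 51.
Column 3: 65 + 71 + 49 + 87 + ? = 365, so (2,3) = 93.
Column 5 needs 365; the known cells sum to 280, so (2,5) = 85.

73 89 65 81 57 / 51 77 93 59 85 / 79 55 71 97 63 / 67 83 49 75 91 / 95 61 87 53 69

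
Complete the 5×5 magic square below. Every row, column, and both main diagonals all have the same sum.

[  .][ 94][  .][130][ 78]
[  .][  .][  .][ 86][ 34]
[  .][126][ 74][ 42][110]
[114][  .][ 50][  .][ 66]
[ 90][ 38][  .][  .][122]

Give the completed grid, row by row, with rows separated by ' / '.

Column 5 is already complete: 78 + 34 + 110 + 66 + 122 = 410, so that is the magic constant.
Using row 3: 126 + 74 + 42 + 110 + ? → (3,1) = 410 − 352 = 58.
Anti-diagonal must total 410; the given cells sum to 328, so (4,2) = 82.
Row 4 must total 410; the given cells sum to 312, so (4,4) = 98.
Column 2 needs 410; the known cells sum to 340, so (2,2) = 70.
Column 4 needs 410; the known cells sum to 356, so (5,4) = 54.
Main diagonal must total 410; the given cells sum to 364, so (1,1) = 46.
Row 1 must total 410; the given cells sum to 348, so (1,3) = 62.
Row 5: 90 + 38 + 54 + 122 + ? = 410, so (5,3) = 106.
Column 1 needs 410; the known cells sum to 308, so (2,1) = 102.
Using column 3: 62 + 74 + 50 + 106 + ? → (2,3) = 410 − 292 = 118.

46 94 62 130 78 / 102 70 118 86 34 / 58 126 74 42 110 / 114 82 50 98 66 / 90 38 106 54 122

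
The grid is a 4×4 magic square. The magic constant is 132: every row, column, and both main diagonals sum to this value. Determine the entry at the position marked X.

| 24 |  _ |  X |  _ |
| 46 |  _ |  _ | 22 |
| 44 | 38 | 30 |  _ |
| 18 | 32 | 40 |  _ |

Row 3: 44 + 38 + 30 + ? = 132, so (3,4) = 20.
From row 4, 132 − (18 + 32 + 40) gives (4,4) = 42.
From column 4, 132 − (22 + 20 + 42) gives (1,4) = 48.
The remaining cell in main diagonal is (2,2) = 132 − 96 = 36.
Using anti-diagonal: 48 + 38 + 18 + ? → (2,3) = 132 − 104 = 28.
The remaining cell in column 2 is (1,2) = 132 − 106 = 26.
Column 3: 28 + 30 + 40 + ? = 132, so (1,3) = 34.

34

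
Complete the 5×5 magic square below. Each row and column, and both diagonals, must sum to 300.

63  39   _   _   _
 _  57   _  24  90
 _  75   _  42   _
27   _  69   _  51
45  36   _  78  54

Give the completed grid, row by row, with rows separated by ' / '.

63 39 30 96 72 / 81 57 48 24 90 / 84 75 66 42 33 / 27 93 69 60 51 / 45 36 87 78 54

Row 5 needs 300; the known cells sum to 213, so (5,3) = 87.
The remaining cell in column 2 is (4,2) = 300 − 207 = 93.
From row 4, 300 − (27 + 93 + 69 + 51) gives (4,4) = 60.
Column 4 needs 300; the known cells sum to 204, so (1,4) = 96.
From main diagonal, 300 − (63 + 57 + 60 + 54) gives (3,3) = 66.
Anti-diagonal must total 300; the given cells sum to 228, so (1,5) = 72.
Row 1 must total 300; the given cells sum to 270, so (1,3) = 30.
Column 3 needs 300; the known cells sum to 252, so (2,3) = 48.
Column 5 must total 300; the given cells sum to 267, so (3,5) = 33.
Row 2: 57 + 48 + 24 + 90 + ? = 300, so (2,1) = 81.
From row 3, 300 − (75 + 66 + 42 + 33) gives (3,1) = 84.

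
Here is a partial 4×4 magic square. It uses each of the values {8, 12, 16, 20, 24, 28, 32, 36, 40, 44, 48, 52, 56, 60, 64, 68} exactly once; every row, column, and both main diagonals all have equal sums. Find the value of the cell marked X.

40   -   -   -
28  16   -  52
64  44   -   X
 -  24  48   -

The 16 entries sum to 608, so each line sums to 608/4 = 152.
Using row 2: 28 + 16 + 52 + ? → (2,3) = 152 − 96 = 56.
The remaining cell in column 1 is (4,1) = 152 − 132 = 20.
Column 2: 16 + 44 + 24 + ? = 152, so (1,2) = 68.
From anti-diagonal, 152 − (56 + 44 + 20) gives (1,4) = 32.
Row 1 needs 152; the known cells sum to 140, so (1,3) = 12.
Row 4: 20 + 24 + 48 + ? = 152, so (4,4) = 60.
Column 3: 12 + 56 + 48 + ? = 152, so (3,3) = 36.
From column 4, 152 − (32 + 52 + 60) gives (3,4) = 8.

8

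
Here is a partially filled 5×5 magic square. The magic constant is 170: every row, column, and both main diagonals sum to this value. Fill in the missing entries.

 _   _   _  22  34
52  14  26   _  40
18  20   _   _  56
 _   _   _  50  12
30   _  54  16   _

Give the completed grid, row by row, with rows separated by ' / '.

Row 2 must total 170; the given cells sum to 132, so (2,4) = 38.
Column 4 needs 170; the known cells sum to 126, so (3,4) = 44.
From column 5, 170 − (34 + 40 + 56 + 12) gives (5,5) = 28.
Using row 3: 18 + 20 + 44 + 56 + ? → (3,3) = 170 − 138 = 32.
Using row 5: 30 + 54 + 16 + 28 + ? → (5,2) = 170 − 128 = 42.
Main diagonal needs 170; the known cells sum to 124, so (1,1) = 46.
Anti-diagonal: 34 + 38 + 32 + 30 + ? = 170, so (4,2) = 36.
Using column 1: 46 + 52 + 18 + 30 + ? → (4,1) = 170 − 146 = 24.
From column 2, 170 − (14 + 20 + 36 + 42) gives (1,2) = 58.
Using row 1: 46 + 58 + 22 + 34 + ? → (1,3) = 170 − 160 = 10.
Row 4 needs 170; the known cells sum to 122, so (4,3) = 48.

46 58 10 22 34 / 52 14 26 38 40 / 18 20 32 44 56 / 24 36 48 50 12 / 30 42 54 16 28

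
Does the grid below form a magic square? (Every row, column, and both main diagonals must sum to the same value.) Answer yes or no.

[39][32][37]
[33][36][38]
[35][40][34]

No — row 3 sums to 109 but row 2 sums to 107.

Row 1: 39 + 32 + 37 = 108.
Row 2: 33 + 36 + 38 = 107.
Row 3: 35 + 40 + 34 = 109.
Column 1: 39 + 33 + 35 = 107.
Column 2: 32 + 36 + 40 = 108.
Column 3: 37 + 38 + 34 = 109.
Main diagonal: 39 + 36 + 34 = 109.
Anti-diagonal: 37 + 36 + 35 = 108.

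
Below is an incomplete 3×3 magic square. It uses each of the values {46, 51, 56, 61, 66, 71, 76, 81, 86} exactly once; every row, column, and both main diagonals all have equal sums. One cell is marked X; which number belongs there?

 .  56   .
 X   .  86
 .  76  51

The 9 entries sum to 594, so each line sums to 594/3 = 198.
Row 3: 76 + 51 + ? = 198, so (3,1) = 71.
Column 2 must total 198; the given cells sum to 132, so (2,2) = 66.
The remaining cell in column 3 is (1,3) = 198 − 137 = 61.
From main diagonal, 198 − (66 + 51) gives (1,1) = 81.
Using row 2: 66 + 86 + ? → (2,1) = 198 − 152 = 46.

46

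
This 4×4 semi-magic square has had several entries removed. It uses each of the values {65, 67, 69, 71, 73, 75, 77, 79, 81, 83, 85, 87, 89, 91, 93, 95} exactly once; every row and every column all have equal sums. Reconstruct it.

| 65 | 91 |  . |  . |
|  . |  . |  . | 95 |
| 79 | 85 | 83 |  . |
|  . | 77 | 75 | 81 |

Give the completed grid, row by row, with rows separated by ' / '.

65 91 93 71 / 89 67 69 95 / 79 85 83 73 / 87 77 75 81

The 16 entries sum to 1280, so each line sums to 1280/4 = 320.
From row 3, 320 − (79 + 85 + 83) gives (3,4) = 73.
Using row 4: 77 + 75 + 81 + ? → (4,1) = 320 − 233 = 87.
Column 1: 65 + 79 + 87 + ? = 320, so (2,1) = 89.
Column 2 must total 320; the given cells sum to 253, so (2,2) = 67.
Column 4 needs 320; the known cells sum to 249, so (1,4) = 71.
Using row 1: 65 + 91 + 71 + ? → (1,3) = 320 − 227 = 93.
The remaining cell in row 2 is (2,3) = 320 − 251 = 69.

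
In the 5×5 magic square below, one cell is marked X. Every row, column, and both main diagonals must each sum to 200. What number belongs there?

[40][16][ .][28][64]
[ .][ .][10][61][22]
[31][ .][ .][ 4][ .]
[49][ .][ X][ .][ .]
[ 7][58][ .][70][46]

From row 1, 200 − (40 + 16 + 28 + 64) gives (1,3) = 52.
Row 5: 7 + 58 + 70 + 46 + ? = 200, so (5,3) = 19.
Column 1: 40 + 31 + 49 + 7 + ? = 200, so (2,1) = 73.
The remaining cell in column 4 is (4,4) = 200 − 163 = 37.
Using row 2: 73 + 10 + 61 + 22 + ? → (2,2) = 200 − 166 = 34.
Main diagonal must total 200; the given cells sum to 157, so (3,3) = 43.
Anti-diagonal must total 200; the given cells sum to 175, so (4,2) = 25.
Column 2 needs 200; the known cells sum to 133, so (3,2) = 67.
Column 3: 52 + 10 + 43 + 19 + ? = 200, so (4,3) = 76.

76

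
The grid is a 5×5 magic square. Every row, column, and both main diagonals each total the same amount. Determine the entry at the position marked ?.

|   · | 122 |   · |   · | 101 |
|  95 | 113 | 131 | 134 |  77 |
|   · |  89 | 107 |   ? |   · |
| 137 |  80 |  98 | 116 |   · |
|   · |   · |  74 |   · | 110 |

Row 2 is complete and sums to 550; that is the magic constant.
Using row 4: 137 + 80 + 98 + 116 + ? → (4,5) = 550 − 431 = 119.
The remaining cell in column 2 is (5,2) = 550 − 404 = 146.
From column 3, 550 − (131 + 107 + 98 + 74) gives (1,3) = 140.
Column 5 must total 550; the given cells sum to 407, so (3,5) = 143.
From main diagonal, 550 − (113 + 107 + 116 + 110) gives (1,1) = 104.
The remaining cell in anti-diagonal is (5,1) = 550 − 422 = 128.
Row 1 needs 550; the known cells sum to 467, so (1,4) = 83.
Row 5 must total 550; the given cells sum to 458, so (5,4) = 92.
From column 1, 550 − (104 + 95 + 137 + 128) gives (3,1) = 86.
From column 4, 550 − (83 + 134 + 116 + 92) gives (3,4) = 125.

125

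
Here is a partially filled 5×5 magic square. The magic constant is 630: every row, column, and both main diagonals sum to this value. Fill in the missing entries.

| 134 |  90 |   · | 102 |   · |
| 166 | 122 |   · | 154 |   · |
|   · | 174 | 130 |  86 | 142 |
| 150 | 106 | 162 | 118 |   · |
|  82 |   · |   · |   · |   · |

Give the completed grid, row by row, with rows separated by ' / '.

Row 3: 174 + 130 + 86 + 142 + ? = 630, so (3,1) = 98.
Row 4 must total 630; the given cells sum to 536, so (4,5) = 94.
Column 2: 90 + 122 + 174 + 106 + ? = 630, so (5,2) = 138.
The remaining cell in column 4 is (5,4) = 630 − 460 = 170.
Main diagonal must total 630; the given cells sum to 504, so (5,5) = 126.
Using anti-diagonal: 154 + 130 + 106 + 82 + ? → (1,5) = 630 − 472 = 158.
Row 1: 134 + 90 + 102 + 158 + ? = 630, so (1,3) = 146.
Row 5 needs 630; the known cells sum to 516, so (5,3) = 114.
Column 3 needs 630; the known cells sum to 552, so (2,3) = 78.
Column 5 needs 630; the known cells sum to 520, so (2,5) = 110.

134 90 146 102 158 / 166 122 78 154 110 / 98 174 130 86 142 / 150 106 162 118 94 / 82 138 114 170 126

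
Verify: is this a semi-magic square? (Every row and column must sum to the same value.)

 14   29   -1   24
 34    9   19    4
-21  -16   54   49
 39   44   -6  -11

Yes

Row 1: 14 + 29 + (-1) + 24 = 66.
Row 2: 34 + 9 + 19 + 4 = 66.
Row 3: -21 + (-16) + 54 + 49 = 66.
Row 4: 39 + 44 + (-6) + (-11) = 66.
Column 1: 14 + 34 + (-21) + 39 = 66.
Column 2: 29 + 9 + (-16) + 44 = 66.
Column 3: -1 + 19 + 54 + (-6) = 66.
Column 4: 24 + 4 + 49 + (-11) = 66.
All lines sum to 66.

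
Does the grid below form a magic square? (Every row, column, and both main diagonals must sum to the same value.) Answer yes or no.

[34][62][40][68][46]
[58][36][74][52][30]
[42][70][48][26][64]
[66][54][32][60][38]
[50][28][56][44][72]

Row 1: 34 + 62 + 40 + 68 + 46 = 250.
Row 2: 58 + 36 + 74 + 52 + 30 = 250.
Row 3: 42 + 70 + 48 + 26 + 64 = 250.
Row 4: 66 + 54 + 32 + 60 + 38 = 250.
Row 5: 50 + 28 + 56 + 44 + 72 = 250.
Column 1: 34 + 58 + 42 + 66 + 50 = 250.
Column 2: 62 + 36 + 70 + 54 + 28 = 250.
Column 3: 40 + 74 + 48 + 32 + 56 = 250.
Column 4: 68 + 52 + 26 + 60 + 44 = 250.
Column 5: 46 + 30 + 64 + 38 + 72 = 250.
Main diagonal: 34 + 36 + 48 + 60 + 72 = 250.
Anti-diagonal: 46 + 52 + 48 + 54 + 50 = 250.
All lines sum to 250.

Yes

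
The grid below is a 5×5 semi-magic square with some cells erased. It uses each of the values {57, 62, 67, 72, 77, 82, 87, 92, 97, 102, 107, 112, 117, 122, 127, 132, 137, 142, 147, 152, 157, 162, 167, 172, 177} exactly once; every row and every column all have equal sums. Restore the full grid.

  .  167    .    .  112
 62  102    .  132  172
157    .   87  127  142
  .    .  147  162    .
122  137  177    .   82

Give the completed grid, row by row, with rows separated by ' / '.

152 167 57 97 112 / 62 102 117 132 172 / 157 72 87 127 142 / 92 107 147 162 77 / 122 137 177 67 82

The 25 entries sum to 2925, so each line sums to 2925/5 = 585.
Using row 2: 62 + 102 + 132 + 172 + ? → (2,3) = 585 − 468 = 117.
From row 3, 585 − (157 + 87 + 127 + 142) gives (3,2) = 72.
Row 5 must total 585; the given cells sum to 518, so (5,4) = 67.
Column 2 must total 585; the given cells sum to 478, so (4,2) = 107.
Column 3: 117 + 87 + 147 + 177 + ? = 585, so (1,3) = 57.
From column 4, 585 − (132 + 127 + 162 + 67) gives (1,4) = 97.
Column 5 needs 585; the known cells sum to 508, so (4,5) = 77.
Row 1 must total 585; the given cells sum to 433, so (1,1) = 152.
Row 4 must total 585; the given cells sum to 493, so (4,1) = 92.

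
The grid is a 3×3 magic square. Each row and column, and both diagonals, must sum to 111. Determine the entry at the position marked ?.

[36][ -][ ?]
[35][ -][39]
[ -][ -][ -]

Row 2 must total 111; the given cells sum to 74, so (2,2) = 37.
Using column 1: 36 + 35 + ? → (3,1) = 111 − 71 = 40.
The remaining cell in main diagonal is (3,3) = 111 − 73 = 38.
Anti-diagonal needs 111; the known cells sum to 77, so (1,3) = 34.

34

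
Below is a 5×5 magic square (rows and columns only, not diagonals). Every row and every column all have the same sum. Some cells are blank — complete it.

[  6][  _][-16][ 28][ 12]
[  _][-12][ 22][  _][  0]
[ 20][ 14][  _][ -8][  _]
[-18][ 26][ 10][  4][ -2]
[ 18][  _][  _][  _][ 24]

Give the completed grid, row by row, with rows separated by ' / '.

6 -10 -16 28 12 / -6 -12 22 16 0 / 20 14 8 -8 -14 / -18 26 10 4 -2 / 18 2 -4 -20 24

Row 4 is already complete: -18 + 26 + 10 + 4 + -2 = 20, so that is the magic constant.
Row 1 must total 20; the given cells sum to 30, so (1,2) = -10.
Column 1: 6 + 20 + (-18) + 18 + ? = 20, so (2,1) = -6.
The remaining cell in column 2 is (5,2) = 20 − 18 = 2.
Using column 5: 12 + 0 + (-2) + 24 + ? → (3,5) = 20 − 34 = -14.
Row 2 must total 20; the given cells sum to 4, so (2,4) = 16.
Row 3: 20 + 14 + (-8) + (-14) + ? = 20, so (3,3) = 8.
Column 3 needs 20; the known cells sum to 24, so (5,3) = -4.
Column 4: 28 + 16 + (-8) + 4 + ? = 20, so (5,4) = -20.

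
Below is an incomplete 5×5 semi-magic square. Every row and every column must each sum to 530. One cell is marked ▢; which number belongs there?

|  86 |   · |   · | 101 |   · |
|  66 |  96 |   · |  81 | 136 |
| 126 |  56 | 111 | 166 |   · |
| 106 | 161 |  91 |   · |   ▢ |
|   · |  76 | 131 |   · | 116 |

51

Row 2 needs 530; the known cells sum to 379, so (2,3) = 151.
From row 3, 530 − (126 + 56 + 111 + 166) gives (3,5) = 71.
Column 1: 86 + 66 + 126 + 106 + ? = 530, so (5,1) = 146.
Using column 2: 96 + 56 + 161 + 76 + ? → (1,2) = 530 − 389 = 141.
The remaining cell in column 3 is (1,3) = 530 − 484 = 46.
The remaining cell in row 1 is (1,5) = 530 − 374 = 156.
Row 5 needs 530; the known cells sum to 469, so (5,4) = 61.
From column 4, 530 − (101 + 81 + 166 + 61) gives (4,4) = 121.
The remaining cell in column 5 is (4,5) = 530 − 479 = 51.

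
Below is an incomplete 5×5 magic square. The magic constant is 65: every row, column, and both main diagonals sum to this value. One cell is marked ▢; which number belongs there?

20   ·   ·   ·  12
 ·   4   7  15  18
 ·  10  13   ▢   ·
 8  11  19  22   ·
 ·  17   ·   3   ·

The remaining cell in row 2 is (2,1) = 65 − 44 = 21.
The remaining cell in row 4 is (4,5) = 65 − 60 = 5.
Using column 2: 4 + 10 + 11 + 17 + ? → (1,2) = 65 − 42 = 23.
Using main diagonal: 20 + 4 + 13 + 22 + ? → (5,5) = 65 − 59 = 6.
From anti-diagonal, 65 − (12 + 15 + 13 + 11) gives (5,1) = 14.
Row 5 needs 65; the known cells sum to 40, so (5,3) = 25.
From column 1, 65 − (20 + 21 + 8 + 14) gives (3,1) = 2.
Column 3: 7 + 13 + 19 + 25 + ? = 65, so (1,3) = 1.
Column 5: 12 + 18 + 5 + 6 + ? = 65, so (3,5) = 24.
Row 1 needs 65; the known cells sum to 56, so (1,4) = 9.
Using row 3: 2 + 10 + 13 + 24 + ? → (3,4) = 65 − 49 = 16.

16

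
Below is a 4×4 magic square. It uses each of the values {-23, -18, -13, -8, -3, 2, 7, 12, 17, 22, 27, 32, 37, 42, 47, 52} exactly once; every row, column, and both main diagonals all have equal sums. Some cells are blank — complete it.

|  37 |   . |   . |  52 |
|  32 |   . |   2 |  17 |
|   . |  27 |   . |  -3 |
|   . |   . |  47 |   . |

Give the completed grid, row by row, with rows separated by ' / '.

37 -18 -13 52 / 32 7 2 17 / 12 27 22 -3 / -23 42 47 -8

The 16 entries sum to 232, so each line sums to 232/4 = 58.
Row 2 must total 58; the given cells sum to 51, so (2,2) = 7.
Column 4: 52 + 17 + (-3) + ? = 58, so (4,4) = -8.
Main diagonal needs 58; the known cells sum to 36, so (3,3) = 22.
From anti-diagonal, 58 − (52 + 2 + 27) gives (4,1) = -23.
Row 3: 27 + 22 + (-3) + ? = 58, so (3,1) = 12.
Row 4 must total 58; the given cells sum to 16, so (4,2) = 42.
Using column 2: 7 + 27 + 42 + ? → (1,2) = 58 − 76 = -18.
Column 3 needs 58; the known cells sum to 71, so (1,3) = -13.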